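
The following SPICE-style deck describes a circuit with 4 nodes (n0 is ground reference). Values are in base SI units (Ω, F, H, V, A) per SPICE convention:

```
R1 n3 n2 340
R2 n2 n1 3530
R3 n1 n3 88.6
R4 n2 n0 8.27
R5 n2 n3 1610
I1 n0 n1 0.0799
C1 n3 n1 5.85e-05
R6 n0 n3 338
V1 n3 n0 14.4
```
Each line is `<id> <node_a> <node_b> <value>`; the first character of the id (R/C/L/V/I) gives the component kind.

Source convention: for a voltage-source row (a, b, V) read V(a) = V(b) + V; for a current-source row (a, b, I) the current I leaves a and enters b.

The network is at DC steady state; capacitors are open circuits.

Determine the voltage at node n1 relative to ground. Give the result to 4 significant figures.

Apply KCL at each of the 3 non-ground nodes and solve the resulting linear system.
Node n1: branches {R2, R3, I1, C1} → V_1 = 20.96
Node n2: branches {R1, R2, R4, R5} → V_2 = 0.4588
Node n3: branches {R1, R3, R5, C1, R6, V1} → V_3 = 14.40
Source currents: i(V1)=-0.01818

20.96 V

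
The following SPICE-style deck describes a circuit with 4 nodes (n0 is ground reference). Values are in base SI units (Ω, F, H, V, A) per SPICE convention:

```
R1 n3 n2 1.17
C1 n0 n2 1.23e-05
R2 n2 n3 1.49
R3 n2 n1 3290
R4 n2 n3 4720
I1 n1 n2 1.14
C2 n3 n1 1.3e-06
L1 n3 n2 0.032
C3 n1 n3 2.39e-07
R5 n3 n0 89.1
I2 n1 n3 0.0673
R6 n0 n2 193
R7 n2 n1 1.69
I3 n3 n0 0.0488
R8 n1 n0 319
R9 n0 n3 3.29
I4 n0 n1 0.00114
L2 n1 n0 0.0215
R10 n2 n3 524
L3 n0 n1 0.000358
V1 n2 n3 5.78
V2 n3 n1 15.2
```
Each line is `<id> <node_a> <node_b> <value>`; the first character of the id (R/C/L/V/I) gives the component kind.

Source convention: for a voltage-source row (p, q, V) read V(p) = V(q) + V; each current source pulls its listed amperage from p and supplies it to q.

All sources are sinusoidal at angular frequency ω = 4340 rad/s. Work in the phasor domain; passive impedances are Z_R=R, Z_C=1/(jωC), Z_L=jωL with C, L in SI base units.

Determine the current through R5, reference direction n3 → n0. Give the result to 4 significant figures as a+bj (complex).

MNA unknowns: 3 node voltages V₁..V_3 plus 2 source currents (V1, V2)
R1: Y=0.8547+0.000j on G[3,2]
C1: Y=0.000+0.05338j on G[0,2]
R2: Y=0.6711+0.000j on G[2,3]
R3: Y=0.0003040+0.000j on G[2,1]
R4: Y=0.0002119+0.000j on G[2,3]
I1: z[1]−=1.14, z[2]+=1.14
C2: Y=0.000+0.005642j on G[3,1]
L1: Y=0.000-0.007200j on G[3,2]
C3: Y=0.000+0.001037j on G[1,3]
R5: Y=0.01122+0.000j on G[3,0]
I2: z[1]−=0.0673, z[3]+=0.0673
R6: Y=0.005181+0.000j on G[0,2]
R7: Y=0.5917+0.000j on G[2,1]
I3: z[3]−=0.0488, z[0]+=0.0488
R8: Y=0.003135+0.000j on G[1,0]
R9: Y=0.3040+0.000j on G[0,3]
I4: z[0]−=0.00114, z[1]+=0.00114
L2: Y=0.000-0.01072j on G[1,0]
R10: Y=0.001908+0.000j on G[2,3]
L3: Y=0.000-0.6436j on G[0,1]
V1: row V2−V3=5.78, i_V1 at 2,3
V2: row V3−V1=15.2, i_V2 at 3,1
solve → V1=-1.991-7.160j, V2=18.99-7.160j, V3=13.21-7.160j
aux → i_V1=-20.59-0.9350j, i_V2=-15.91+1.179j

0.1483-0.08036j A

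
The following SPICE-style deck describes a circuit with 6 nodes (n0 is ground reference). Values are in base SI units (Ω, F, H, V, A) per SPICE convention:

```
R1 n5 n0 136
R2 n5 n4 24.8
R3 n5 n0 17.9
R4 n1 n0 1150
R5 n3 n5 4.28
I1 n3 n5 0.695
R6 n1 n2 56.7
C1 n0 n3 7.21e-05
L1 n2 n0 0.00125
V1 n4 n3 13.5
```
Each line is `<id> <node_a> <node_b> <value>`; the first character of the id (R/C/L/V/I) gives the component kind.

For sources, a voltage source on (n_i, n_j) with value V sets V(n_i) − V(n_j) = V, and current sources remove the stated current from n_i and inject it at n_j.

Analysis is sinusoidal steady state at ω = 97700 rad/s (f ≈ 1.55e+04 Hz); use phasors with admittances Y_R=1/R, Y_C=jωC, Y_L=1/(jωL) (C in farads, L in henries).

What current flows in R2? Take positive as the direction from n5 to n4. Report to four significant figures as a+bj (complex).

-0.3961-0.0002494j A

MNA unknowns: 5 node voltages V₁..V_5 plus 1 source current (V1)
R1: Y=0.007353+0.000j on G[5,0]
R2: Y=0.04032+0.000j on G[5,4]
R3: Y=0.05587+0.000j on G[5,0]
R4: Y=0.0008696+0.000j on G[1,0]
R5: Y=0.2336+0.000j on G[3,5]
I1: z[3]−=0.695, z[5]+=0.695
R6: Y=0.01764+0.000j on G[1,2]
C1: Y=0.000+7.044j on G[0,3]
L1: Y=0.000-0.008188j on G[2,0]
V1: row V4−V3=13.5, i_V1 at 4,3
solve → V1=0.000+0.000j, V2=0.000+0.000j, V3=-0.0002405+0.03299j, V4=13.50+0.03299j, V5=3.675+0.02680j
aux → i_V1=-0.3961-0.0002494j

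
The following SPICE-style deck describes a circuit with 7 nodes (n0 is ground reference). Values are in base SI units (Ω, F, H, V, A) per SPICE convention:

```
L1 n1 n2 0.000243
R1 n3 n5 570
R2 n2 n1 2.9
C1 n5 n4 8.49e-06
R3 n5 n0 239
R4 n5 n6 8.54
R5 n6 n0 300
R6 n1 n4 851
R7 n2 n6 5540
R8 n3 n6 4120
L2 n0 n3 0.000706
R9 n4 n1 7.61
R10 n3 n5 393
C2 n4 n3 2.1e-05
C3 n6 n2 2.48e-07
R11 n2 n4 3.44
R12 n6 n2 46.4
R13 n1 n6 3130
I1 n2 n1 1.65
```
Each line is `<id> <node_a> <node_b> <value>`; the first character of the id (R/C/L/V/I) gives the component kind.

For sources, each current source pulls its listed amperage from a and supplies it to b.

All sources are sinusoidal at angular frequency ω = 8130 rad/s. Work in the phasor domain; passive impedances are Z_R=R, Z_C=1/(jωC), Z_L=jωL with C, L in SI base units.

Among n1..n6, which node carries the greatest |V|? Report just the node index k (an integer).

1

MNA unknowns: 6 node voltages V₁..V_6
L1: Y=0.000-0.5062j on G[1,2]
R1: Y=0.001754+0.000j on G[3,5]
R2: Y=0.3448+0.000j on G[2,1]
C1: Y=0.000+0.06902j on G[5,4]
R3: Y=0.004184+0.000j on G[5,0]
R4: Y=0.1171+0.000j on G[5,6]
R5: Y=0.003333+0.000j on G[6,0]
R6: Y=0.001175+0.000j on G[1,4]
R7: Y=0.0001805+0.000j on G[2,6]
R8: Y=0.0002427+0.000j on G[3,6]
L2: Y=0.000-0.1742j on G[0,3]
R9: Y=0.1314+0.000j on G[4,1]
R10: Y=0.002545+0.000j on G[3,5]
C2: Y=0.000+0.1707j on G[4,3]
C3: Y=0.000+0.002016j on G[6,2]
R11: Y=0.2907+0.000j on G[2,4]
R12: Y=0.02155+0.000j on G[6,2]
R13: Y=0.0003195+0.000j on G[1,6]
I1: z[2]−=1.65, z[1]+=1.65
solve → V1=1.120+1.303j, V2=-0.4946-0.5626j, V3=-0.0001938+0.007745j, V4=-0.0006409-0.004551j, V5=-0.1634+0.03698j, V6=-0.1997-0.05655j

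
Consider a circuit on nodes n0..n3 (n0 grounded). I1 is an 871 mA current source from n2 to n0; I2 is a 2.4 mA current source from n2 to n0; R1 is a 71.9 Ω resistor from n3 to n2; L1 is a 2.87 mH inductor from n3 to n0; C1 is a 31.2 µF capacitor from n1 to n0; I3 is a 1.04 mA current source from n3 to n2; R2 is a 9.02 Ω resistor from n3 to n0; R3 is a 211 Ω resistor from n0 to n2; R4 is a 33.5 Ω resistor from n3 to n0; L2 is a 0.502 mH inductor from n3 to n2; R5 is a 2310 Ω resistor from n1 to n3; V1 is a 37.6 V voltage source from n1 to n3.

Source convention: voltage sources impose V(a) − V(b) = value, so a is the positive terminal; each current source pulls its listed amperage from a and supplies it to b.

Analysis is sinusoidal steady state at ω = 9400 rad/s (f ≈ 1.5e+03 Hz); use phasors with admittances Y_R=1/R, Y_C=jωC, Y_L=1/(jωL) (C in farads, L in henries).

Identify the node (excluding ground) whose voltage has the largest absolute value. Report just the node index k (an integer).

2

MNA unknowns: 3 node voltages V₁..V_3 plus 1 source current (V1)
I1: z[2]−=0.871, z[0]+=0.871
I2: z[2]−=0.0024, z[0]+=0.0024
R1: Y=0.01391+0.000j on G[3,2]
L1: Y=0.000-0.03707j on G[3,0]
C1: Y=0.000+0.2933j on G[1,0]
I3: z[3]−=0.00104, z[2]+=0.00104
R2: Y=0.1109+0.000j on G[3,0]
R3: Y=0.004739+0.000j on G[0,2]
R4: Y=0.02985+0.000j on G[3,0]
L2: Y=0.000-0.2119j on G[3,2]
R5: Y=0.0004329+0.000j on G[1,3]
V1: row V1−V3=37.6, i_V1 at 1,3
solve → V1=3.638-15.88j, V2=-34.61-19.18j, V3=-33.96-15.88j
aux → i_V1=-4.675-1.067j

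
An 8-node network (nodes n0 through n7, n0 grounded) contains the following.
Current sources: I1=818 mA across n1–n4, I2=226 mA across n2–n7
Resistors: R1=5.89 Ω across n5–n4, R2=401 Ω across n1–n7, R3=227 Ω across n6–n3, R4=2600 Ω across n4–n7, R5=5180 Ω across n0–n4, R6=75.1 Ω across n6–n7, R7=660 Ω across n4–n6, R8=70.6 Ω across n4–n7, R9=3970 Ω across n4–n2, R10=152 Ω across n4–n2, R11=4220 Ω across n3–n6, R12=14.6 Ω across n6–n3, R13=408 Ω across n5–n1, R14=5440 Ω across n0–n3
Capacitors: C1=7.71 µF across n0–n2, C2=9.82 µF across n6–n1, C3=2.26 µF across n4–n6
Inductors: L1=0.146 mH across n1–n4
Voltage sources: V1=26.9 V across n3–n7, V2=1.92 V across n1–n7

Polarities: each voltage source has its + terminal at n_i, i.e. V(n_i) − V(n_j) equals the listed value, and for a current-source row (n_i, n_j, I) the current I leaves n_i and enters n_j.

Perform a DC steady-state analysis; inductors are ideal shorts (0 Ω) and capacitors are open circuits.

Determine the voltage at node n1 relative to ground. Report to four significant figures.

MNA unknowns: 7 node voltages V₁..V_7 plus 3 source currents (L1, V1, V2)
I1: z[1]−=0.818, z[4]+=0.818
R1: Y=0.1698 on G[5,4]
R2: Y=0.002494 on G[1,7]
R3: Y=0.004405 on G[6,3]
R4: Y=0.0003846 on G[4,7]
R5: Y=0.0001931 on G[0,4]
R6: Y=0.01332 on G[6,7]
R7: Y=0.001515 on G[4,6]
C1: Y=0.000 on G[0,2]
R8: Y=0.01416 on G[4,7]
R9: Y=0.0002519 on G[4,2]
R10: Y=0.006579 on G[4,2]
L1: row V1−V4=0, i_L1 at 1,4
R11: Y=0.0002370 on G[3,6]
R12: Y=0.06849 on G[6,3]
C2: Y=0.000 on G[6,1]
I2: z[2]−=0.226, z[7]+=0.226
R13: Y=0.002451 on G[5,1]
R14: Y=0.0001838 on G[0,3]
C3: Y=0.000 on G[4,6]
V1: row V3−V7=26.9, i_V1 at 3,7
V2: row V1−V7=1.92, i_V2 at 1,7
solve → V1=-12.18, V2=-45.27, V3=12.80, V4=-12.18, V5=-12.18, V6=8.294, V7=-14.10
aux → i_L1=-0.5974, i_V1=-0.3316, i_V2=-0.2253

-12.18 V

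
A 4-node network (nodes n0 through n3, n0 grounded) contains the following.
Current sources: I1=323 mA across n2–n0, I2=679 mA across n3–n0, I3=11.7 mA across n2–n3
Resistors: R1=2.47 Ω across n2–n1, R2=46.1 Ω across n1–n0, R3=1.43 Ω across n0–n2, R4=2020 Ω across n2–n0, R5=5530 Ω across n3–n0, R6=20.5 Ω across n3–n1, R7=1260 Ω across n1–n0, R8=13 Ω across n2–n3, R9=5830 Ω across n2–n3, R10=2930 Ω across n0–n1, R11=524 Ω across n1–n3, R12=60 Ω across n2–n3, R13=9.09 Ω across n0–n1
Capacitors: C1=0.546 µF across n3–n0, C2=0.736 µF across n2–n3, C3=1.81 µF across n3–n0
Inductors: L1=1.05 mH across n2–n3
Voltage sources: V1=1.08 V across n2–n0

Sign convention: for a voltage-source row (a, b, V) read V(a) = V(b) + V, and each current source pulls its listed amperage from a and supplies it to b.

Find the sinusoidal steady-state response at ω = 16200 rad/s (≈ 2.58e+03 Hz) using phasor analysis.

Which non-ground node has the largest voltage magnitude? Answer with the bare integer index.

Element admittances at ω=16200 rad/s:
  I1: injects 0.323 A into n0 (from n2)
  Y(R1) = 0.4049+0.000j S between n2,n1
  I2: injects 0.679 A into n0 (from n3)
  Y(C1) = 0.000+0.008845j S between n3,n0
  Y(R2) = 0.02169+0.000j S between n1,n0
  Y(R3) = 0.6993+0.000j S between n0,n2
  Y(C2) = 0.000+0.01192j S between n2,n3
  Y(R4) = 0.0004950+0.000j S between n2,n0
  Y(R5) = 0.0001808+0.000j S between n3,n0
  Y(L1) = 0.000-0.05879j S between n2,n3
  Y(R6) = 0.04878+0.000j S between n3,n1
  Y(C3) = 0.000+0.02932j S between n3,n0
  Y(R7) = 0.0007937+0.000j S between n1,n0
  Y(R8) = 0.07692+0.000j S between n2,n3
  Y(R9) = 0.0001715+0.000j S between n2,n3
  Y(R10) = 0.0003413+0.000j S between n0,n1
  Y(R11) = 0.001908+0.000j S between n1,n3
  Y(R12) = 0.01667+0.000j S between n2,n3
  Y(R13) = 0.1100+0.000j S between n0,n1
  I3: injects 0.0117 A into n3 (from n2)
  V1: constraint V(n2)−V(n0) = 1.08
Assemble and solve the 4×4 MNA system:
  V(n1)=0.4218-0.05102j  V(n2)=1.080+0.000j  V(n3)=-3.730-0.5922j
  i(V1)=-1.836+0.1493j

3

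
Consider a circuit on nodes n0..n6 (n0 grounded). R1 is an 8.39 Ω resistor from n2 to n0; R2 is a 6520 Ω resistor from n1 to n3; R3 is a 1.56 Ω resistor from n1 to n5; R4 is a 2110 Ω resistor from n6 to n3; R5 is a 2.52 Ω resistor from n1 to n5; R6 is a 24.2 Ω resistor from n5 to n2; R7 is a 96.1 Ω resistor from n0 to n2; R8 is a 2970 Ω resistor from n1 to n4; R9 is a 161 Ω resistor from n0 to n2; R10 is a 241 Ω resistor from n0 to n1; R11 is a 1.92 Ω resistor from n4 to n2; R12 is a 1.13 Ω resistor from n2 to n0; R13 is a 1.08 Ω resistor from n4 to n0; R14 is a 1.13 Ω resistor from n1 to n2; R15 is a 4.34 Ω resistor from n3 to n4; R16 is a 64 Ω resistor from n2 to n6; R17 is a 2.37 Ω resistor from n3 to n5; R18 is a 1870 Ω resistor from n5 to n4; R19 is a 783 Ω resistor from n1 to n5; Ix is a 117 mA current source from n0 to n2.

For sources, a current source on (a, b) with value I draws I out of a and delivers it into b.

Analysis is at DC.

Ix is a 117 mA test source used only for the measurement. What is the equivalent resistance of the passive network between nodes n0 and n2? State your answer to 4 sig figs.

MNA unknowns: 6 node voltages V₁..V_6
R1: Y=0.1192 on G[2,0]
R2: Y=0.0001534 on G[1,3]
R3: Y=0.6410 on G[1,5]
R4: Y=0.0004739 on G[6,3]
R5: Y=0.3968 on G[1,5]
R6: Y=0.04132 on G[5,2]
R7: Y=0.01041 on G[0,2]
R8: Y=0.0003367 on G[1,4]
R9: Y=0.006211 on G[0,2]
R10: Y=0.004149 on G[0,1]
R11: Y=0.5208 on G[4,2]
R12: Y=0.8850 on G[2,0]
R13: Y=0.9259 on G[4,0]
R14: Y=0.8850 on G[1,2]
R15: Y=0.2304 on G[3,4]
R16: Y=0.01562 on G[2,6]
R17: Y=0.4219 on G[3,5]
R18: Y=0.0005348 on G[5,4]
R19: Y=0.001277 on G[1,5]
Ix: z[0]−=0.117, z[2]+=0.117
solve → V1=0.07717, V2=0.08346, V3=0.05869, V4=0.03400, V5=0.07214, V6=0.08273

R_eq = 0.7134 Ω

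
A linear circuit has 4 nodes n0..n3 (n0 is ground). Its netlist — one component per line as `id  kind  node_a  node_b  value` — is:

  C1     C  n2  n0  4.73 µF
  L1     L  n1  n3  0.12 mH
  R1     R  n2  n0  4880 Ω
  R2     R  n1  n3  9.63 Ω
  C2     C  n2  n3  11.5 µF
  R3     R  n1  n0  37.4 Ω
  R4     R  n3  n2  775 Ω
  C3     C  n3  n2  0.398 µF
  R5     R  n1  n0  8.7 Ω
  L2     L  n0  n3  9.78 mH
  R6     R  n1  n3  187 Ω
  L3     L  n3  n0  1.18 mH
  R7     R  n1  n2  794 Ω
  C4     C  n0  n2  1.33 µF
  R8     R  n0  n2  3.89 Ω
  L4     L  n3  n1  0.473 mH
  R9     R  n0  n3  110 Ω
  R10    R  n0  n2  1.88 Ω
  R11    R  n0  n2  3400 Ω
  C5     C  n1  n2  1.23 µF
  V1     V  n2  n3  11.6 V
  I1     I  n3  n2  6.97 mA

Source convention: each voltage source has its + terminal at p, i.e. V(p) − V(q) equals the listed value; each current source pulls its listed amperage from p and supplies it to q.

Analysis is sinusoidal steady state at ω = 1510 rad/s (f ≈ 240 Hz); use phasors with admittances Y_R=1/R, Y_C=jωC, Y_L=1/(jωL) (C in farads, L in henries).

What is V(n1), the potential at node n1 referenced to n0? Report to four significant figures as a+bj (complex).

-6.810-4.420j V

Element admittances at ω=1510 rad/s:
  Y(C1) = 0.000+0.007142j S between n2,n0
  Y(L1) = 0.000-5.519j S between n1,n3
  Y(R1) = 0.0002049+0.000j S between n2,n0
  Y(R2) = 0.1038+0.000j S between n1,n3
  Y(C2) = 0.000+0.01736j S between n2,n3
  Y(R3) = 0.02674+0.000j S between n1,n0
  Y(R4) = 0.001290+0.000j S between n3,n2
  Y(C3) = 0.000+0.0006010j S between n3,n2
  Y(R5) = 0.1149+0.000j S between n1,n0
  Y(L2) = 0.000-0.06771j S between n0,n3
  Y(R6) = 0.005348+0.000j S between n1,n3
  Y(L3) = 0.000-0.5612j S between n3,n0
  Y(R7) = 0.001259+0.000j S between n1,n2
  Y(C4) = 0.000+0.002008j S between n0,n2
  Y(R8) = 0.2571+0.000j S between n0,n2
  Y(L4) = 0.000-1.400j S between n3,n1
  Y(R9) = 0.009091+0.000j S between n0,n3
  Y(R10) = 0.5319+0.000j S between n0,n2
  Y(R11) = 0.0002941+0.000j S between n0,n2
  Y(C5) = 0.000+0.001857j S between n1,n2
  V1: constraint V(n2)−V(n3) = 11.6
  I1: injects 0.00697 A into n2 (from n3)
Assemble and solve the 4×4 MNA system:
  V(n1)=-6.810-4.420j  V(n2)=4.882-4.563j  V(n3)=-6.718-4.563j
  i(V1)=-3.919+3.328j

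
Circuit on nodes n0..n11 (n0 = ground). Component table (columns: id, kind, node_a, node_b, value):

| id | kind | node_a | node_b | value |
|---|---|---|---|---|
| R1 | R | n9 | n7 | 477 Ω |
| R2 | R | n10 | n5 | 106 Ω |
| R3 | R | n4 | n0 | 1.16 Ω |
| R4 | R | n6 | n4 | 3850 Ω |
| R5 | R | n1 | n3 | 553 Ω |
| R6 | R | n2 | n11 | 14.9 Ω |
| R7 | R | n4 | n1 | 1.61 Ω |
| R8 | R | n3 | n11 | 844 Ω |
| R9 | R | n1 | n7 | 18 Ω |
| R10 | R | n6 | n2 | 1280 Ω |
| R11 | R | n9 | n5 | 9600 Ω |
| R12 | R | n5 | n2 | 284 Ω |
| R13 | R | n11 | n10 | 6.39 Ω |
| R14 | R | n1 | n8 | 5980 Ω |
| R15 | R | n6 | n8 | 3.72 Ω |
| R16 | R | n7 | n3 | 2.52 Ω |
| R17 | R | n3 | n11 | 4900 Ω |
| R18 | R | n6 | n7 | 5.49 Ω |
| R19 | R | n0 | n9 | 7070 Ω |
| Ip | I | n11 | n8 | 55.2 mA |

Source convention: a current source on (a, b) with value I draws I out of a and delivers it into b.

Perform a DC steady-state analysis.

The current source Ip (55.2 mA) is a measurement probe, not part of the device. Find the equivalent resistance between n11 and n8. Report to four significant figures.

R_eq = 449.6 Ω

Apply KCL at each of the 11 non-ground nodes and solve the resulting linear system.
Node n1: branches {R5, R7, R9, R14} → V_1 = 0.0003351
Node n2: branches {R6, R10, R12} → V_2 = -24.13
Node n3: branches {R5, R8, R16, R17} → V_3 = -0.08123
Node n4: branches {R3, R4, R7} → V_4 = 0.0001756
Node n5: branches {R2, R11, R12} → V_5 = -24.14
Node n6: branches {R4, R10, R15, R18} → V_6 = 0.2016
Node n7: branches {R1, R9, R16, R18} → V_7 = 0.003550
Node n8: branches {R14, R15, Ip} → V_8 = 0.4067
Node n9: branches {R1, R11, R19} → V_9 = -1.070
Node n10: branches {R2, R13} → V_10 = -24.39
Node n11: branches {R6, R8, R13, R17, Ip} → V_11 = -24.41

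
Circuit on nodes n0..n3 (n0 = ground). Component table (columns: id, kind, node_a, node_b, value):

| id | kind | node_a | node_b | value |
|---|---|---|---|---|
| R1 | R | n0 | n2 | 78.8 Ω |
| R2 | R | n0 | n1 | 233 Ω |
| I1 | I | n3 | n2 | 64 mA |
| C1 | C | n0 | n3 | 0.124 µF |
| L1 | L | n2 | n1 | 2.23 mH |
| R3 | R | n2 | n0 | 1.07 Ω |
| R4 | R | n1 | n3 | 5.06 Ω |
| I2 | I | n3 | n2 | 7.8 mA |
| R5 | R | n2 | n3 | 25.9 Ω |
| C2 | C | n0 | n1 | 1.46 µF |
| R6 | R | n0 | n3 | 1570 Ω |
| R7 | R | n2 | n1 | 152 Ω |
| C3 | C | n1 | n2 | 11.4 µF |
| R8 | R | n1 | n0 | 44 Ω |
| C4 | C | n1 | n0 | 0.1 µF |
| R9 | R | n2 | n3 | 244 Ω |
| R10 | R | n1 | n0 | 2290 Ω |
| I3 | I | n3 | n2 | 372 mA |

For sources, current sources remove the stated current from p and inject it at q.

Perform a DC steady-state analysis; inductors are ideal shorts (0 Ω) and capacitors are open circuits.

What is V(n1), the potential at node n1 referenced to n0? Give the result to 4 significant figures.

MNA unknowns: 3 node voltages V₁..V_3 plus 1 source current (L1)
R1: Y=0.01269 on G[0,2]
R2: Y=0.004292 on G[0,1]
I1: z[3]−=0.064, z[2]+=0.064
C1: Y=0.000 on G[0,3]
L1: row V2−V1=0, i_L1 at 2,1
R3: Y=0.9346 on G[2,0]
R4: Y=0.1976 on G[1,3]
I2: z[3]−=0.0078, z[2]+=0.0078
R5: Y=0.03861 on G[2,3]
C2: Y=0.000 on G[0,1]
R6: Y=0.0006369 on G[0,3]
R7: Y=0.006579 on G[2,1]
C3: Y=0.000 on G[1,2]
R8: Y=0.02273 on G[1,0]
C4: Y=0.000 on G[1,0]
R9: Y=0.004098 on G[2,3]
R10: Y=0.0004367 on G[1,0]
I3: z[3]−=0.372, z[2]+=0.372
solve → V1=0.001203, V2=0.001203, V3=-1.840
aux → i_L1=0.3640

0.001203 V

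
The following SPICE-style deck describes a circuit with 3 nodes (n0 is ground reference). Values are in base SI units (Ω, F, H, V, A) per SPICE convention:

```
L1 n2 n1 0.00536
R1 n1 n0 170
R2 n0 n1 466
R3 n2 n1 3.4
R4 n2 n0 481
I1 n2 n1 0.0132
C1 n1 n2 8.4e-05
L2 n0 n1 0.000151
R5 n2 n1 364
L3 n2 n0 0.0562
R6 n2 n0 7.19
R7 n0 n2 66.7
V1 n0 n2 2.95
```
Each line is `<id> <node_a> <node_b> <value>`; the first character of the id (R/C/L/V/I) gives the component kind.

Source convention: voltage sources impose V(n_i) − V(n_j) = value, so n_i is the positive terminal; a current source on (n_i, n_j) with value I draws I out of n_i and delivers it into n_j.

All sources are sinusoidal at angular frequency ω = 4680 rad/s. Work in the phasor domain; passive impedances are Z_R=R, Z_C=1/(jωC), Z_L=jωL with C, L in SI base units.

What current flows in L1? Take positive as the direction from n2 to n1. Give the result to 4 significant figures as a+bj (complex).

0.04030+0.1452j A

Element admittances at ω=4680 rad/s:
  Y(L1) = 0.000-0.03986j S between n2,n1
  Y(R1) = 0.005882+0.000j S between n1,n0
  Y(R2) = 0.002146+0.000j S between n0,n1
  Y(R3) = 0.2941+0.000j S between n2,n1
  Y(R4) = 0.002079+0.000j S between n2,n0
  I1: injects 0.0132 A into n1 (from n2)
  Y(C1) = 0.000+0.3931j S between n1,n2
  Y(L2) = 0.000-1.415j S between n0,n1
  Y(R5) = 0.002747+0.000j S between n2,n1
  Y(L3) = 0.000-0.003802j S between n2,n0
  Y(R6) = 0.1391+0.000j S between n2,n0
  Y(R7) = 0.01499+0.000j S between n0,n2
  V1: constraint V(n0)−V(n2) = 2.95
Assemble and solve the 3×3 MNA system:
  V(n1)=0.6912-1.011j  V(n2)=-2.950+0.000j
  i(V1)=-1.885-0.9750j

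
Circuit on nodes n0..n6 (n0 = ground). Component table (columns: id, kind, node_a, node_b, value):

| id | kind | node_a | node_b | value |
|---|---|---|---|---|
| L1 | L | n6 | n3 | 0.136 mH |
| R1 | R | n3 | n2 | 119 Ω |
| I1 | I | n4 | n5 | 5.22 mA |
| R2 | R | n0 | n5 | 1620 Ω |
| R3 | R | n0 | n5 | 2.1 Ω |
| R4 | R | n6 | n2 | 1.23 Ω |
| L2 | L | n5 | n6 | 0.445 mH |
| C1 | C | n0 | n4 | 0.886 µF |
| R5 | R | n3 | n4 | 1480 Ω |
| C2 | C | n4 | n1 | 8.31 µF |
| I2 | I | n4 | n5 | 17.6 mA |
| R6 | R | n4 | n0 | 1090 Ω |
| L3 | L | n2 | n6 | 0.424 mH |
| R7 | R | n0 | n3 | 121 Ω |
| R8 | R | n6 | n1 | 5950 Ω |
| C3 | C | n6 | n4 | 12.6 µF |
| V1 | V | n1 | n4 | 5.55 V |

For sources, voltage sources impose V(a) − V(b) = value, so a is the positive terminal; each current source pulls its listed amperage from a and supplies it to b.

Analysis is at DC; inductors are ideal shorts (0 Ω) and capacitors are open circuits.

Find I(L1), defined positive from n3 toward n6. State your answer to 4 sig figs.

-0.009332 A

Apply KCL at each of the 6 non-ground nodes and solve the resulting linear system.
Node n1: branches {C2, R8, V1} → V_1 = -7.925
Node n2: branches {R1, R4, L3} → V_2 = 0.02549
Node n3: branches {L1, R1, R5, R7} → V_3 = 0.02549
Node n4: branches {I1, C1, R5, C2, I2, R6, C3, V1} → V_4 = -13.47
Node n5: branches {I1, R2, R3, L2, I2} → V_5 = 0.02549
Node n6: branches {L1, R4, L2, L3, R8, C3} → V_6 = 0.02549
Source currents: i(L1)=0.009332, i(L2)=0.01067, i(L3)=0.000, i(V1)=0.001336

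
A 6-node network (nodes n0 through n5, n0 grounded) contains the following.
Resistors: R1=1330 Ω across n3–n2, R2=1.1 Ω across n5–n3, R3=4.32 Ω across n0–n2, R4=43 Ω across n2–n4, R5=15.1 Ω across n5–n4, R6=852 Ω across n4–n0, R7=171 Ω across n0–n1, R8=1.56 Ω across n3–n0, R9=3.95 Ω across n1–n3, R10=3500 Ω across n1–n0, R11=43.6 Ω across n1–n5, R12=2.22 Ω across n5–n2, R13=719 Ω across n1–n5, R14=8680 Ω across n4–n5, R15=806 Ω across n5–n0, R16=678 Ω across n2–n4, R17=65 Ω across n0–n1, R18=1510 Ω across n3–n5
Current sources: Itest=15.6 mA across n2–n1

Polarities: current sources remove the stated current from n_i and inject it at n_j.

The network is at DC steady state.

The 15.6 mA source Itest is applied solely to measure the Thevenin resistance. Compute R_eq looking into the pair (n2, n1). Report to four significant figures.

R_eq = 5.236 Ω

Element admittances at DC:
  Y(R1) = 0.0007519 S between n3,n2
  Y(R2) = 0.9091 S between n5,n3
  Y(R3) = 0.2315 S between n0,n2
  Y(R4) = 0.02326 S between n2,n4
  Y(R5) = 0.06623 S between n5,n4
  Y(R6) = 0.001174 S between n4,n0
  Y(R7) = 0.005848 S between n0,n1
  Y(R8) = 0.6410 S between n3,n0
  Y(R9) = 0.2532 S between n1,n3
  Y(R10) = 0.0002857 S between n1,n0
  Y(R11) = 0.02294 S between n1,n5
  Y(R12) = 0.4505 S between n5,n2
  Y(R13) = 0.001391 S between n1,n5
  Y(R14) = 0.0001152 S between n4,n5
  Y(R15) = 0.001241 S between n5,n0
  Y(R16) = 0.001475 S between n2,n4
  Y(R17) = 0.01538 S between n0,n1
  Y(R18) = 0.0006623 S between n3,n5
  Itest: injects 0.0156 A into n1 (from n2)
Assemble and solve the 5×5 MNA system:
  V(n1)=0.05768  V(n2)=-0.02401  V(n3)=0.006755  V(n4)=-0.008329  V(n5)=-0.002631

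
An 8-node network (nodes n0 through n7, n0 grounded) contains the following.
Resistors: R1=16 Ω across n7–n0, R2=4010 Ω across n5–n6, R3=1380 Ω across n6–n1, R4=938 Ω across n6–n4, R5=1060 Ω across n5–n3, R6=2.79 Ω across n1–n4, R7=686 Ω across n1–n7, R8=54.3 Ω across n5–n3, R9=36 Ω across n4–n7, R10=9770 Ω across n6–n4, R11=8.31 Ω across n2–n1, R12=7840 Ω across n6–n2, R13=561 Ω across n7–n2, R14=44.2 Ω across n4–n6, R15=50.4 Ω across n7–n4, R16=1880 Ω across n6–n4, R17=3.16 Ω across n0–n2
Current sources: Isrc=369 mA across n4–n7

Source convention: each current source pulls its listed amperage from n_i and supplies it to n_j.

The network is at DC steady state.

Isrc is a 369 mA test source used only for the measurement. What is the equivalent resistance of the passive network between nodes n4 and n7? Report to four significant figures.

Element admittances at DC:
  Y(R1) = 0.06250 S between n7,n0
  Y(R2) = 0.0002494 S between n5,n6
  Y(R3) = 0.0007246 S between n6,n1
  Y(R4) = 0.001066 S between n6,n4
  Y(R5) = 0.0009434 S between n5,n3
  Y(R6) = 0.3584 S between n1,n4
  Y(R7) = 0.001458 S between n1,n7
  Y(R8) = 0.01842 S between n5,n3
  Y(R9) = 0.02778 S between n4,n7
  Y(R10) = 0.0001024 S between n6,n4
  Y(R11) = 0.1203 S between n2,n1
  Y(R12) = 0.0001276 S between n6,n2
  Y(R13) = 0.001783 S between n7,n2
  Y(R14) = 0.02262 S between n4,n6
  Y(R15) = 0.01984 S between n7,n4
  Y(R16) = 0.0005319 S between n6,n4
  Y(R17) = 0.3165 S between n0,n2
  Isrc: injects 0.369 A into n7 (from n4)
Assemble and solve the 7×7 MNA system:
  V(n1)=-1.707  V(n2)=-0.4594  V(n3)=-2.121  V(n4)=-2.142  V(n5)=-2.121  V(n6)=-2.121  V(n7)=2.326

R_eq = 12.11 Ω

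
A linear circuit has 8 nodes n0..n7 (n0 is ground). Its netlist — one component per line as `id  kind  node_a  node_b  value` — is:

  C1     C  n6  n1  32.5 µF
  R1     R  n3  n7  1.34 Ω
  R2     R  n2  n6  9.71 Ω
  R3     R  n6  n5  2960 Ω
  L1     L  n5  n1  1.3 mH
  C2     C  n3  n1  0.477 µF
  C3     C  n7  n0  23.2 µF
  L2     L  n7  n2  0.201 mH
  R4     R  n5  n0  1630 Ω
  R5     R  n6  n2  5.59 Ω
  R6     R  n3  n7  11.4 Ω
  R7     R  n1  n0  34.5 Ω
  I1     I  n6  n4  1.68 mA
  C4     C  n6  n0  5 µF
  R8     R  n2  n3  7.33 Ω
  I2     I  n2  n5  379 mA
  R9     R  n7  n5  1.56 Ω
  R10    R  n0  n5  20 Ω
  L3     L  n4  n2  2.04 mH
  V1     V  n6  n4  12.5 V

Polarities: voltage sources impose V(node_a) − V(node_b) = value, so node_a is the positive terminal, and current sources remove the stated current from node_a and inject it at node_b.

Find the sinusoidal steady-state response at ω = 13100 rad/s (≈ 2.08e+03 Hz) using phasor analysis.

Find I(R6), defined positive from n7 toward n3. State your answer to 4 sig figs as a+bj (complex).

Element admittances at ω=13100 rad/s:
  Y(C1) = 0.000+0.4257j S between n6,n1
  Y(R1) = 0.7463+0.000j S between n3,n7
  Y(R2) = 0.1030+0.000j S between n2,n6
  Y(R3) = 0.0003378+0.000j S between n6,n5
  Y(L1) = 0.000-0.05872j S between n5,n1
  Y(C2) = 0.000+0.006249j S between n3,n1
  Y(C3) = 0.000+0.3039j S between n7,n0
  Y(L2) = 0.000-0.3798j S between n7,n2
  Y(R4) = 0.0006135+0.000j S between n5,n0
  Y(R5) = 0.1789+0.000j S between n6,n2
  Y(R6) = 0.08772+0.000j S between n3,n7
  Y(R7) = 0.02899+0.000j S between n1,n0
  I1: injects 0.00168 A into n4 (from n6)
  Y(C4) = 0.000+0.06550j S between n6,n0
  Y(R8) = 0.1364+0.000j S between n2,n3
  I2: injects 0.379 A into n5 (from n2)
  Y(R9) = 0.6410+0.000j S between n7,n5
  Y(R10) = 0.05000+0.000j S between n0,n5
  Y(L3) = 0.000-0.03742j S between n4,n2
  V1: constraint V(n6)−V(n4) = 12.5
Assemble and solve the 8×8 MNA system:
  V(n1)=0.1039-2.150j  V(n2)=-0.2457-0.3587j  V(n3)=0.08966+0.3609j  V(n4)=-12.50-1.833j  V(n5)=0.4417+0.4710j  V(n6)=0.004328-1.833j  V(n7)=0.1257+0.4784j
  i(V1)=-0.05684+0.4584j

0.003162+0.01032j A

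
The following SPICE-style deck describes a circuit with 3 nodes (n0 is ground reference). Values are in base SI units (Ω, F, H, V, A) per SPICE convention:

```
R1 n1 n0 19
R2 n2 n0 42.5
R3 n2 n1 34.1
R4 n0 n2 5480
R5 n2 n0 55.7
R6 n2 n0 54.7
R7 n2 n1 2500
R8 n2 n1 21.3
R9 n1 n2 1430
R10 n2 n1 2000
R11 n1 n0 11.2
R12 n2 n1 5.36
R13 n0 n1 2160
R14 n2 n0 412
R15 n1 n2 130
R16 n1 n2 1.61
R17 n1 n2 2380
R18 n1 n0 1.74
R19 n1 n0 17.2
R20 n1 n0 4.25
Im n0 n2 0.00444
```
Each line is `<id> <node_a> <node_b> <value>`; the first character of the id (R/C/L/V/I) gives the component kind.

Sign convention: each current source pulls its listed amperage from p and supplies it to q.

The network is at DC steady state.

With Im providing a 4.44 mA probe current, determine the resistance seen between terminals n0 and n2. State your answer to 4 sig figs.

R_eq = 1.863 Ω

Element admittances at DC:
  Y(R1) = 0.05263 S between n1,n0
  Y(R2) = 0.02353 S between n2,n0
  Y(R3) = 0.02933 S between n2,n1
  Y(R4) = 0.0001825 S between n0,n2
  Y(R5) = 0.01795 S between n2,n0
  Y(R6) = 0.01828 S between n2,n0
  Y(R7) = 0.0004000 S between n2,n1
  Y(R8) = 0.04695 S between n2,n1
  Y(R9) = 0.0006993 S between n1,n2
  Y(R10) = 0.0005000 S between n2,n1
  Y(R11) = 0.08929 S between n1,n0
  Y(R12) = 0.1866 S between n2,n1
  Y(R13) = 0.0004630 S between n0,n1
  Y(R14) = 0.002427 S between n2,n0
  Y(R15) = 0.007692 S between n1,n2
  Y(R16) = 0.6211 S between n1,n2
  Y(R17) = 0.0004202 S between n1,n2
  Y(R18) = 0.5747 S between n1,n0
  Y(R19) = 0.05814 S between n1,n0
  Y(R20) = 0.2353 S between n1,n0
  Im: injects 0.00444 A into n2 (from n0)
Assemble and solve the 2×2 MNA system:
  V(n1)=0.003883  V(n2)=0.008274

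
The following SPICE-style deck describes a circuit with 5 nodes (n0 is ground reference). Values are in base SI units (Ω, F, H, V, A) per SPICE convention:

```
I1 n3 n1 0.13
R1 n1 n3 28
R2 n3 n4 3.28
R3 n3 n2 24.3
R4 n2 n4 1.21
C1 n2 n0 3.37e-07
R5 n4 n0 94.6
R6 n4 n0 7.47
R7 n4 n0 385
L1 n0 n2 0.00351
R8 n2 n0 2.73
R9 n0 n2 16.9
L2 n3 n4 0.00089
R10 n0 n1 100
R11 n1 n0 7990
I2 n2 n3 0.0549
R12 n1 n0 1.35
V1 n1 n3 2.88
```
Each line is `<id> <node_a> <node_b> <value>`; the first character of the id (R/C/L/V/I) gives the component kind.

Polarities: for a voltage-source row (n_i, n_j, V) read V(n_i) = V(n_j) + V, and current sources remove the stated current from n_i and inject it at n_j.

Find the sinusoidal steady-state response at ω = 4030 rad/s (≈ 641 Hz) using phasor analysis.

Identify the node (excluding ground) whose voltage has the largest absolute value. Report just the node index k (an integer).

3

MNA unknowns: 4 node voltages V₁..V_4 plus 1 source current (V1)
I1: z[3]−=0.13, z[1]+=0.13
R1: Y=0.03571+0.000j on G[1,3]
R2: Y=0.3049+0.000j on G[3,4]
R3: Y=0.04115+0.000j on G[3,2]
R4: Y=0.8264+0.000j on G[2,4]
C1: Y=0.000+0.001358j on G[2,0]
R5: Y=0.01057+0.000j on G[4,0]
R6: Y=0.1339+0.000j on G[4,0]
R7: Y=0.002597+0.000j on G[4,0]
L1: Y=0.000-0.07069j on G[0,2]
R8: Y=0.3663+0.000j on G[2,0]
R9: Y=0.05917+0.000j on G[0,2]
L2: Y=0.000-0.2788j on G[3,4]
R10: Y=0.01000+0.000j on G[0,1]
R11: Y=0.0001252+0.000j on G[1,0]
I2: z[2]−=0.0549, z[3]+=0.0549
R12: Y=0.7407+0.000j on G[1,0]
V1: row V1−V3=2.88, i_V1 at 1,3
solve → V1=0.7091-0.1842j, V2=-0.8640+0.1012j, V3=-2.171-0.1842j, V4=-1.169+0.2401j
aux → i_V1=-0.5053+0.1383j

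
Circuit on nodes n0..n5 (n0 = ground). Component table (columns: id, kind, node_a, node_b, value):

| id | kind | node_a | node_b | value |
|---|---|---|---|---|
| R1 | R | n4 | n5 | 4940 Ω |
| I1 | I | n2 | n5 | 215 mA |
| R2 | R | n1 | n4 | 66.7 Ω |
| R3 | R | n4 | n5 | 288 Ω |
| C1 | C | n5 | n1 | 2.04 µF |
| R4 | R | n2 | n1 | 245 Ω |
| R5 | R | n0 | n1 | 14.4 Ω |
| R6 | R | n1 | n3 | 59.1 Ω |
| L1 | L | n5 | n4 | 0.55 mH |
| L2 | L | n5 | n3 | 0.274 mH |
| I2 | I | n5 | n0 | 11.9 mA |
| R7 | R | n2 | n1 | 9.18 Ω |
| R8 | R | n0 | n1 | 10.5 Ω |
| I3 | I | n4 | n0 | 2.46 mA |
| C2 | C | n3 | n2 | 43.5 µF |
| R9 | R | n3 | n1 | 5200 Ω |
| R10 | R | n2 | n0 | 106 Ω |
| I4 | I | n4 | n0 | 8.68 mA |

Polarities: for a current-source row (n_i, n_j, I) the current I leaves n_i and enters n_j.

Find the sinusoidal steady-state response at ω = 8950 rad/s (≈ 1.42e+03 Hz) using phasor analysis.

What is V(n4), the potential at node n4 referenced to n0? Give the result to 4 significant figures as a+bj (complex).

-0.2463-0.0001594j V

MNA unknowns: 5 node voltages V₁..V_5
R1: Y=0.0002024+0.000j on G[4,5]
I1: z[2]−=0.215, z[5]+=0.215
R2: Y=0.01499+0.000j on G[1,4]
R3: Y=0.003472+0.000j on G[4,5]
C1: Y=0.000+0.01826j on G[5,1]
R4: Y=0.004082+0.000j on G[2,1]
R5: Y=0.06944+0.000j on G[0,1]
R6: Y=0.01692+0.000j on G[1,3]
L1: Y=0.000-0.2031j on G[5,4]
L2: Y=0.000-0.4078j on G[5,3]
I2: z[5]−=0.0119, z[0]+=0.0119
R7: Y=0.1089+0.000j on G[2,1]
R8: Y=0.09524+0.000j on G[0,1]
I3: z[4]−=0.00246, z[0]+=0.00246
C2: Y=0.000+0.3893j on G[3,2]
R9: Y=0.0001923+0.000j on G[3,1]
R10: Y=0.009434+0.000j on G[2,0]
I4: z[4]−=0.00868, z[0]+=0.00868
solve → V1=-0.1247-0.004206j, V2=-0.2648+0.07342j, V3=-0.2405-0.4317j, V4=-0.2463-0.0001594j, V5=-0.2457+0.04570j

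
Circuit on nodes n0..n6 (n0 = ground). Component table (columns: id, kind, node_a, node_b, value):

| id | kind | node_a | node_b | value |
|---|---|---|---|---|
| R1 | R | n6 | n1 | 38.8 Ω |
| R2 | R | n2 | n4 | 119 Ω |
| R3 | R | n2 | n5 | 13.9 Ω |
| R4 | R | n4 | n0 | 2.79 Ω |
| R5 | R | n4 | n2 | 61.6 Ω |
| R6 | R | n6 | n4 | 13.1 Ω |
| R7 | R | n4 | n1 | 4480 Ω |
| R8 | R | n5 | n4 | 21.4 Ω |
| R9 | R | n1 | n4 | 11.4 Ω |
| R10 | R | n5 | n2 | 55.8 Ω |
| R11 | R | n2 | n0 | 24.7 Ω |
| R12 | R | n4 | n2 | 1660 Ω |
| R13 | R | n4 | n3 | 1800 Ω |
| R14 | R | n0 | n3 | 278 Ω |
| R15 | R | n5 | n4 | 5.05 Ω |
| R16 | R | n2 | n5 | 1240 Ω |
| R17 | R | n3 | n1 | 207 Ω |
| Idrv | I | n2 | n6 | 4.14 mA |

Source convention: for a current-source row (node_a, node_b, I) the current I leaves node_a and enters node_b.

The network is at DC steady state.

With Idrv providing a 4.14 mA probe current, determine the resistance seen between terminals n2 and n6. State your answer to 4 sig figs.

Element admittances at DC:
  Y(R1) = 0.02577 S between n6,n1
  Y(R2) = 0.008403 S between n2,n4
  Y(R3) = 0.07194 S between n2,n5
  Y(R4) = 0.3584 S between n4,n0
  Y(R5) = 0.01623 S between n4,n2
  Y(R6) = 0.07634 S between n6,n4
  Y(R7) = 0.0002232 S between n4,n1
  Y(R8) = 0.04673 S between n5,n4
  Y(R9) = 0.08772 S between n1,n4
  Y(R10) = 0.01792 S between n5,n2
  Y(R11) = 0.04049 S between n2,n0
  Y(R12) = 0.0006024 S between n4,n2
  Y(R13) = 0.0005556 S between n4,n3
  Y(R14) = 0.003597 S between n0,n3
  Y(R15) = 0.1980 S between n5,n4
  Y(R16) = 0.0008065 S between n2,n5
  Y(R17) = 0.004831 S between n3,n1
  Idrv: injects 0.00414 A into n6 (from n2)
Assemble and solve the 6×6 MNA system:
  V(n1)=0.01271  V(n2)=-0.02916  V(n3)=0.007036  V(n4)=0.003223  V(n5)=-0.005530  V(n6)=0.04616

R_eq = 18.19 Ω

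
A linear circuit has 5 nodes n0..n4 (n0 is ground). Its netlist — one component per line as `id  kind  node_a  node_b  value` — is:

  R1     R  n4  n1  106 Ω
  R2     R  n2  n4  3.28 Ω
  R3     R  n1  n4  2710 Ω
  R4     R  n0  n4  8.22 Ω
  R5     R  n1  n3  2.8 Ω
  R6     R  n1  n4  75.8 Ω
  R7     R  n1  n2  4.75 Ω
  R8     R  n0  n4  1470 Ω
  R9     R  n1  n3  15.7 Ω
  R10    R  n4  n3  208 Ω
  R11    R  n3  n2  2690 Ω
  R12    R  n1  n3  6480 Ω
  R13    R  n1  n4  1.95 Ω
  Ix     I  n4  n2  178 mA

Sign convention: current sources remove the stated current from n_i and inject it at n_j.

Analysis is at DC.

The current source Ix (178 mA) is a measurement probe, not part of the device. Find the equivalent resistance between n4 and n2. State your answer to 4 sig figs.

R_eq = 2.190 Ω

Apply KCL at each of the 4 non-ground nodes and solve the resulting linear system.
Node n1: branches {R1, R3, R5, R6, R7, R9, R12, R13} → V_1 = 0.1094
Node n2: branches {R2, R7, R11, Ix} → V_2 = 0.3898
Node n3: branches {R5, R9, R10, R11, R12} → V_3 = 0.1084
Node n4: branches {R1, R2, R3, R4, R6, R8, R10, R13, Ix} → V_4 = 0.000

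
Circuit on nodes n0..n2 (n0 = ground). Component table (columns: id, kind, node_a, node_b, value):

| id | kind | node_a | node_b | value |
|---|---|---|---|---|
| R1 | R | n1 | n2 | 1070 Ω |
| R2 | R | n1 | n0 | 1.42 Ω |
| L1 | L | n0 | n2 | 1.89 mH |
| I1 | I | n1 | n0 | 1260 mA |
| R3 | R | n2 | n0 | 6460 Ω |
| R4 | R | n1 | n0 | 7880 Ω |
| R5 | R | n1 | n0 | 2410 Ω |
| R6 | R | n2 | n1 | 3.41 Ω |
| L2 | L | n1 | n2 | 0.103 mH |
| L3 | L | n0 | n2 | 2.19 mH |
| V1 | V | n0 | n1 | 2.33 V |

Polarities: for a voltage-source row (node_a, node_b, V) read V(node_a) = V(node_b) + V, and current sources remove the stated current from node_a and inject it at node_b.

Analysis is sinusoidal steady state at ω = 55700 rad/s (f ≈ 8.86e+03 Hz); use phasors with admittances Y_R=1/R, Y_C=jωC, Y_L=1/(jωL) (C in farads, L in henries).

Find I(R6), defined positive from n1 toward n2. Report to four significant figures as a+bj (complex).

-0.01905+0.02865j A

MNA unknowns: 2 node voltages V₁..V_2 plus 1 source current (V1)
R1: Y=0.0009346+0.000j on G[1,2]
R2: Y=0.7042+0.000j on G[1,0]
L1: Y=0.000-0.009499j on G[0,2]
I1: z[1]−=1.26, z[0]+=1.26
R3: Y=0.0001548+0.000j on G[2,0]
R4: Y=0.0001269+0.000j on G[1,0]
R5: Y=0.0004149+0.000j on G[1,0]
R6: Y=0.2933+0.000j on G[2,1]
L2: Y=0.000-0.1743j on G[1,2]
L3: Y=0.000-0.008198j on G[0,2]
V1: row V0−V1=2.33, i_V1 at 0,1
solve → V1=-2.330+0.000j, V2=-2.265-0.09771j
aux → i_V1=-0.3842+0.04007j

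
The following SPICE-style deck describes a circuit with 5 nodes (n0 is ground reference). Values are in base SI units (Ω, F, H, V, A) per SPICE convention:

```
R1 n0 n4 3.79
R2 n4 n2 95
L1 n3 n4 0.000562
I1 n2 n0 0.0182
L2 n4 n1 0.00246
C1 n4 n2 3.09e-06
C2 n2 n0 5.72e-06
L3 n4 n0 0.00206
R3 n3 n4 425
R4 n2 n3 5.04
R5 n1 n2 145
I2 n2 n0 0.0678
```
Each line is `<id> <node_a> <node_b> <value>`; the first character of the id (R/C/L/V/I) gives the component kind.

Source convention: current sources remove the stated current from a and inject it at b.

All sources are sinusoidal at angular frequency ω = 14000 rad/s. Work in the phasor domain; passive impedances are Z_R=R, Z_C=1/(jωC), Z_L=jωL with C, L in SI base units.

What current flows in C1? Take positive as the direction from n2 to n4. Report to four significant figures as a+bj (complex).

-0.01983-0.02982j A

Element admittances at ω=14000 rad/s:
  Y(R1) = 0.2639+0.000j S between n0,n4
  Y(R2) = 0.01053+0.000j S between n4,n2
  Y(L1) = 0.000-0.1271j S between n3,n4
  I1: injects 0.0182 A into n0 (from n2)
  Y(L2) = 0.000-0.02904j S between n4,n1
  Y(C1) = 0.000+0.04326j S between n4,n2
  Y(C2) = 0.000+0.08008j S between n2,n0
  Y(L3) = 0.000-0.03467j S between n4,n0
  Y(R3) = 0.002353+0.000j S between n3,n4
  Y(R4) = 0.1984+0.000j S between n2,n3
  Y(R5) = 0.006897+0.000j S between n1,n2
  I2: injects 0.0678 A into n0 (from n2)
Assemble and solve the 4×4 MNA system:
  V(n1)=-0.2864+0.1039j  V(n2)=-0.8358+0.6927j  V(n3)=-0.8375+0.2499j  V(n4)=-0.1465+0.2344j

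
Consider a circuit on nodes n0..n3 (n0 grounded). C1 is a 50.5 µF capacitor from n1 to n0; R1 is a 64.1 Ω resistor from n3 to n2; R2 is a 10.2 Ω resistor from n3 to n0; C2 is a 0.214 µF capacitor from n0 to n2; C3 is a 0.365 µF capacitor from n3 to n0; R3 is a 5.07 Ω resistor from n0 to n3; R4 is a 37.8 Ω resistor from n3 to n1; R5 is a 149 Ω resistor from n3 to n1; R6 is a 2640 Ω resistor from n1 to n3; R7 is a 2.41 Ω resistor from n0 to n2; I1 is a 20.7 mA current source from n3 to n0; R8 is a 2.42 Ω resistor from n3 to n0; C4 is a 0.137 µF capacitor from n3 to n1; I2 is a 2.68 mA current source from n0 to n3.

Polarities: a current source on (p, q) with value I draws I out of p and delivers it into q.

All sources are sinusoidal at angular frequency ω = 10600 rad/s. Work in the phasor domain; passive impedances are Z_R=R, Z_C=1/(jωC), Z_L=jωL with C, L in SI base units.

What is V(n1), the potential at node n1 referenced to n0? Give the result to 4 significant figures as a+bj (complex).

-0.0001424+0.001480j V

Apply KCL at each of the 3 non-ground nodes and solve the resulting linear system.
Node n1: branches {C1, R4, R5, R6, C4} → V_1 = -0.0001424+0.001480j
Node n2: branches {R1, C2, R7} → V_2 = -0.0008627+1.298e-05j
Node n3: branches {R1, R2, C3, R3, R4, R5, R6, I1, R8, C4, I2} → V_3 = -0.02381+0.0002327j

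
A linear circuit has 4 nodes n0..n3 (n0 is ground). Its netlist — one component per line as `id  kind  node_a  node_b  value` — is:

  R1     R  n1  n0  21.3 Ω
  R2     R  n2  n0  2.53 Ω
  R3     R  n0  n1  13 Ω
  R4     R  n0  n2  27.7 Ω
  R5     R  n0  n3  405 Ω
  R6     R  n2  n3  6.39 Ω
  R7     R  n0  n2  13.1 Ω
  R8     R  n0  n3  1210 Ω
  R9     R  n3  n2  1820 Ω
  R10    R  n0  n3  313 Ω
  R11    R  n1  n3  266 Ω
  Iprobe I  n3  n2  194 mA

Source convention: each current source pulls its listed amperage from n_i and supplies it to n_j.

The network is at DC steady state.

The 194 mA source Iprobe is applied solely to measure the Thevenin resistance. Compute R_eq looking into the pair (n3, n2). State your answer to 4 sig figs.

MNA unknowns: 3 node voltages V₁..V_3
R1: Y=0.04695 on G[1,0]
R2: Y=0.3953 on G[2,0]
R3: Y=0.07692 on G[0,1]
R4: Y=0.03610 on G[0,2]
R5: Y=0.002469 on G[0,3]
R6: Y=0.1565 on G[2,3]
R7: Y=0.07634 on G[0,2]
R8: Y=0.0008264 on G[0,3]
R9: Y=0.0005495 on G[3,2]
R10: Y=0.003195 on G[0,3]
R11: Y=0.003759 on G[1,3]
Iprobe: z[3]−=0.194, z[2]+=0.194
solve → V1=-0.03355, V2=0.02275, V3=-1.139

R_eq = 5.989 Ω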